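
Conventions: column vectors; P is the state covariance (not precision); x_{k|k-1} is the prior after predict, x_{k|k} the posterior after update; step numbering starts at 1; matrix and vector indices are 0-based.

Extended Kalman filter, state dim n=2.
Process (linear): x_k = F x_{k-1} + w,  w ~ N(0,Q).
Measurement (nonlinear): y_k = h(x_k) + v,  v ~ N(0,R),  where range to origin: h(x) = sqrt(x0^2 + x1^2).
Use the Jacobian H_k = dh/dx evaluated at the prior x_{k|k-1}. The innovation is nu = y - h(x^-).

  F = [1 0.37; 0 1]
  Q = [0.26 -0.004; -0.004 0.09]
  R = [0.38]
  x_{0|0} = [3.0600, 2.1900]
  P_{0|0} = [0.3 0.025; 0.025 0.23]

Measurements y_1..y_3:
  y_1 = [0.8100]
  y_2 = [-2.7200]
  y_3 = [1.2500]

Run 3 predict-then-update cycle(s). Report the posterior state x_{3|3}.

x_post = [-0.9803, 0.0017]

step 1: x^-=[3.8703, 2.1900]  P^-=[0.6100 0.1061; 0.1061 0.3200]  H_jac=[0.8703 0.4925]  S=[1.0106]  K=[0.5770; 0.2473]  nu=[-3.6369]  x^+=[1.7717, 1.2905]  P^+=[0.2735 -0.0381; -0.0381 0.2582]
step 2: x^-=[2.2492, 1.2905]  P^-=[0.5406 0.0534; 0.0534 0.3482]  H_jac=[0.8674 0.4977]  S=[0.9191]  K=[0.5391; 0.2389]  nu=[-5.3132]  x^+=[-0.6153, 0.0210]  P^+=[0.2735 -0.0650; -0.0650 0.2957]
step 3: x^-=[-0.6076, 0.0210]  P^-=[0.5259 0.0404; 0.0404 0.3857]  H_jac=[-0.9994 0.0345]  S=[0.9029]  K=[-0.5805; -0.0300]  nu=[0.6421]  x^+=[-0.9803, 0.0017]  P^+=[0.2216 0.0247; 0.0247 0.3849]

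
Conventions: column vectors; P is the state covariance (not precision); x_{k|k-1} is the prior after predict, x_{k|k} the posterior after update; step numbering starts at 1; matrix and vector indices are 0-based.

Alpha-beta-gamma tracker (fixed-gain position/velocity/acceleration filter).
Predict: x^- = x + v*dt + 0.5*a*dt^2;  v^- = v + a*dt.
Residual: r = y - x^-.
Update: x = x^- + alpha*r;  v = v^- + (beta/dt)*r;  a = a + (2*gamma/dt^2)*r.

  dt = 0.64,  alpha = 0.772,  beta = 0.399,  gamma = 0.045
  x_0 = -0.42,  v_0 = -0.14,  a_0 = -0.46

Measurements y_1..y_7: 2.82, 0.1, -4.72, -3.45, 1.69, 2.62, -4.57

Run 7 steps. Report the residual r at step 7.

resid = -8.8502

step 1: x_pred=-0.6038  r=3.4238  x^+=2.0394  v^+=1.7001  a^+=0.2923
step 2: x_pred=3.1873  r=-3.0873  x^+=0.8039  v^+=-0.0375  a^+=-0.3861
step 3: x_pred=0.7008  r=-5.4208  x^+=-3.4841  v^+=-3.6642  a^+=-1.5772
step 4: x_pred=-6.1521  r=2.7021  x^+=-4.0661  v^+=-2.9889  a^+=-0.9834
step 5: x_pred=-6.1804  r=7.8704  x^+=-0.1045  v^+=1.2884  a^+=0.7459
step 6: x_pred=0.8729  r=1.7471  x^+=2.2217  v^+=2.8550  a^+=1.1298
step 7: x_pred=4.2802  r=-8.8502  x^+=-2.5521  v^+=-1.9395  a^+=-0.8148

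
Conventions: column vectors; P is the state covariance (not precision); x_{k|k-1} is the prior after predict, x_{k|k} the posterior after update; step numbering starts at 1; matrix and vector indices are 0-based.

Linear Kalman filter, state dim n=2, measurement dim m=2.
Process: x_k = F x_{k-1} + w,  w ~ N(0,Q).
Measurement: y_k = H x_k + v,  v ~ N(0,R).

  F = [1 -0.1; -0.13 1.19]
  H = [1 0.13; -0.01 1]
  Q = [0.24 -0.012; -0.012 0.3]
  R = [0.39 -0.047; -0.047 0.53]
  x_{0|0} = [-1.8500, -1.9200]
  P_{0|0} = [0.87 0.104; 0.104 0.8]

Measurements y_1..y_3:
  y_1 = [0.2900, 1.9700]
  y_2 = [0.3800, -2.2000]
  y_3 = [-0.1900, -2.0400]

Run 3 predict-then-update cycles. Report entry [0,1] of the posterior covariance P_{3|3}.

P_post[0,1] = -0.0663

step 1: x^-=[-1.6580, -2.0443]  P^-=[1.0972 -0.0952; -0.0952 1.4154]  S=[1.4864 0.0310; 0.0310 1.9474]  K=[0.7312 -0.0661; 0.0446 0.7266]  nu=[2.2138, 3.9977]  x^+=[-0.3037, 0.9592]  P^+=[0.2969 -0.0665; -0.0665 0.3823]
step 2: x^-=[-0.3996, 1.1809]  P^-=[0.5540 -0.1760; -0.1760 0.8670]  S=[0.9129 -0.1156; -0.1156 1.4006]  K=[0.5714 -0.0825; 0.0093 0.6211]  nu=[0.6261, -3.3849]  x^+=[0.2373, -0.9155]  P^+=[0.2356 -0.0682; -0.0682 0.3280]
step 3: x^-=[0.3288, -1.1203]  P^-=[0.4925 -0.1637; -0.1637 0.7896]  S=[0.8533 -0.1128; -0.1128 1.3229]  K=[0.5415 -0.0813; 0.0076 0.5987]  nu=[-0.3732, -0.9164]  x^+=[0.2013, -1.6718]  P^+=[0.2236 -0.0663; -0.0663 0.3163]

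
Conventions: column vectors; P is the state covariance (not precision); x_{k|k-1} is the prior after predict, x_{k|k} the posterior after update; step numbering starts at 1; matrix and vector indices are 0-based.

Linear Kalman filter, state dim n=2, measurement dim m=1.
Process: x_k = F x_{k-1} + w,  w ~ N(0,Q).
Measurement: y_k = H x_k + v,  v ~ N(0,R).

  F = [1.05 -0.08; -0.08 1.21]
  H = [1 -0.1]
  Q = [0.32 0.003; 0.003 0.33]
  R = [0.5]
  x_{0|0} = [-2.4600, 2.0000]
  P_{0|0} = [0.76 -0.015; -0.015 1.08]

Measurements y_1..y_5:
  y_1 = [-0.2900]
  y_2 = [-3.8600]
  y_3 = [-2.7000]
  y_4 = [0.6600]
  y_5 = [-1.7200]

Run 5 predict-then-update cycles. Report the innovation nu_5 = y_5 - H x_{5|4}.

step 1: x^-=[-2.7430, 2.6168]  P^-=[1.1673 -0.1845; -0.1845 1.9190]  S=[1.7234]  K=[0.6880; -0.2184]  nu=[2.7147]  x^+=[-0.8752, 2.0239]  P^+=[0.3515 0.0745; 0.0745 1.8368]
step 2: x^-=[-1.0809, 2.5189]  P^-=[0.7067 -0.1092; -0.1092 3.0071]  S=[1.2587]  K=[0.5702; -0.3257]  nu=[-2.5272]  x^+=[-2.5219, 3.3420]  P^+=[0.2975 0.1245; 0.1245 2.8735]
step 3: x^-=[-2.9153, 4.2456]  P^-=[0.6455 -0.1412; -0.1412 4.5149]  S=[1.2189]  K=[0.5412; -0.4862]  nu=[0.6399]  x^+=[-2.5690, 3.9344]  P^+=[0.2885 0.1796; 0.1796 4.2268]
step 4: x^-=[-3.0122, 4.9662]  P^-=[0.6350 -0.2011; -0.2011 6.4855]  S=[1.2401]  K=[0.5283; -0.6852]  nu=[4.1689]  x^+=[-0.8099, 2.1098]  P^+=[0.2889 0.2478; 0.2478 5.9033]
step 5: x^-=[-1.0192, 2.6177]  P^-=[0.6347 -0.2764; -0.2764 8.9270]  S=[1.2792]  K=[0.5178; -0.9139]  nu=[-0.4390]  x^+=[-1.2465, 3.0189]  P^+=[0.2918 0.3289; 0.3289 7.8586]

innov = [-0.4390]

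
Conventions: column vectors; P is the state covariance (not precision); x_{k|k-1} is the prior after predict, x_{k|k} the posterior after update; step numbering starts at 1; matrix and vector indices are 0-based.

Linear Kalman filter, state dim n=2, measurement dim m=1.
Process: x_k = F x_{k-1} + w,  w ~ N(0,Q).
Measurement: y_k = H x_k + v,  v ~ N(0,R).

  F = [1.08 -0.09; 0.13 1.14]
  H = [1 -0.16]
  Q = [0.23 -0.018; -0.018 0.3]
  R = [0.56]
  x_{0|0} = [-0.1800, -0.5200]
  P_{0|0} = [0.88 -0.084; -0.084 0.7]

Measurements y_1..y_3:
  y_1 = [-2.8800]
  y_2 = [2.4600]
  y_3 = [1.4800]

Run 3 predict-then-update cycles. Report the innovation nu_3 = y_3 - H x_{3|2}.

innov = [0.8692]

step 1: x^-=[-0.1476, -0.6162]  P^-=[1.2784 -0.0687; -0.0687 1.1997]  S=[1.8911]  K=[0.6818; -0.1378]  nu=[-2.8310]  x^+=[-2.0778, -0.2260]  P^+=[0.3993 0.1090; 0.1090 1.1638]
step 2: x^-=[-2.2237, -0.5278]  P^-=[0.6839 0.0516; 0.0516 1.8515]  S=[1.2748]  K=[0.5300; -0.1919]  nu=[4.5993]  x^+=[0.2140, -1.4104]  P^+=[0.3258 0.1813; 0.1813 1.8045]
step 3: x^-=[0.3580, -1.5800]  P^-=[0.5894 0.0636; 0.0636 2.7044]  S=[1.1983]  K=[0.4834; -0.3080]  nu=[0.8692]  x^+=[0.7782, -1.8477]  P^+=[0.3094 0.2420; 0.2420 2.5908]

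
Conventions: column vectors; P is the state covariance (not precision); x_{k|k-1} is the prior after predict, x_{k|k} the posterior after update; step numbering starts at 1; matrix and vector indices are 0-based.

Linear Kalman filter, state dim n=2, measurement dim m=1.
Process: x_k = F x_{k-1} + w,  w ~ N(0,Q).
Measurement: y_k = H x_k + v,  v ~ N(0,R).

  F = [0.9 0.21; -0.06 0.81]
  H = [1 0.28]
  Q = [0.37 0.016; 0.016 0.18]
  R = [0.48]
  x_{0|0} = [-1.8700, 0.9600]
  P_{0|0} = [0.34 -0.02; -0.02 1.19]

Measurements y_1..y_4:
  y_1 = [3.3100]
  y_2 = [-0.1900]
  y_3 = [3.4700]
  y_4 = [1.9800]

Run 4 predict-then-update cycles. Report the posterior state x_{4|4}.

x_post = [1.8480, 1.1260]

step 1: x^-=[-1.4814, 0.8898]  P^-=[0.6903 0.1857; 0.1857 0.9639]  S=[1.3499]  K=[0.5499; 0.3375]  nu=[4.5423]  x^+=[1.0164, 2.4229]  P^+=[0.2821 -0.0648; -0.0648 0.8101]
step 2: x^-=[1.4236, 1.9016]  P^-=[0.6097 0.0921; 0.0921 0.7188]  S=[1.1977]  K=[0.5306; 0.2450]  nu=[-2.1461]  x^+=[0.2848, 1.3759]  P^+=[0.2725 -0.0636; -0.0636 0.6470]
step 3: x^-=[0.5453, 1.0974]  P^-=[0.5952 0.0658; 0.0658 0.6116]  S=[1.1600]  K=[0.5290; 0.2044]  nu=[2.6175]  x^+=[1.9299, 1.6322]  P^+=[0.2706 -0.0596; -0.0596 0.5632]
step 4: x^-=[2.0797, 1.2063]  P^-=[0.5915 0.0545; 0.0545 0.5563]  S=[1.1456]  K=[0.5296; 0.1835]  nu=[-0.4375]  x^+=[1.8480, 1.1260]  P^+=[0.2701 -0.0569; -0.0569 0.5177]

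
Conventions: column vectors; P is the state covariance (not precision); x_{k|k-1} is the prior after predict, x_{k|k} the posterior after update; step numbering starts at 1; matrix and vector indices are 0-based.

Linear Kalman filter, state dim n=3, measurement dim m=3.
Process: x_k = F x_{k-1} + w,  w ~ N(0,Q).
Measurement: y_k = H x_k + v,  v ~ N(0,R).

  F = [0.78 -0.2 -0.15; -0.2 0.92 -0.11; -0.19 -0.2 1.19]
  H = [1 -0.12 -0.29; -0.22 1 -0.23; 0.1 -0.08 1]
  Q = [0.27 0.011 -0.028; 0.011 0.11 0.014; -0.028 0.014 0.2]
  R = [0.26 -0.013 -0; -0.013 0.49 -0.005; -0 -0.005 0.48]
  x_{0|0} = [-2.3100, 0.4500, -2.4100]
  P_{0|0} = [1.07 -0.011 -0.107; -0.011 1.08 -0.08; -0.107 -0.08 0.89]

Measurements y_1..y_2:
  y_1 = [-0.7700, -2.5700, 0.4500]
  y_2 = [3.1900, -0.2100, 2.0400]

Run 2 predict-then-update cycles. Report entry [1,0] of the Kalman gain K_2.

K[1,0] = -0.0433

step 1: x^-=[-1.5303, 1.1411, -2.5190]  P^-=[1.0079 -0.3330 -0.3867; -0.3330 1.0932 -0.3252; -0.3867 -0.3252 1.6278]  S=[1.7021 -0.4496 -0.6741; -0.4496 1.9751 -0.7654; -0.6741 -0.7654 2.1049]  K=[0.7053 -0.0413 0.0877; -0.0590 0.6118 -0.0083; -0.2609 -0.1229 0.6391]  nu=[0.1667, -4.6271, 3.2133]  x^+=[-0.9397, -1.7263, 0.0596]  P^+=[0.1932 0.0183 0.0244; 0.0183 0.3083 0.0158; 0.0244 0.0158 0.3062]
step 2: x^-=[-0.3966, -1.4068, 0.5947]  P^-=[0.3963 -0.0602 -0.0810; -0.0602 0.3735 -0.0656; -0.0810 -0.0656 0.6357]  S=[0.7720 -0.1337 -0.2079; -0.1337 0.9647 -0.2440; -0.2079 -0.2440 1.1173]  K=[0.5634 -0.0393 0.0635; -0.0433 0.4080 -0.0098; -0.2159 -0.1036 0.5036]  nu=[3.5903, 1.2464, 1.3724]  x^+=[1.6645, -1.0673, 0.3818]  P^+=[0.1530 0.0105 0.0162; 0.0105 0.2048 0.0086; 0.0162 0.0086 0.2413]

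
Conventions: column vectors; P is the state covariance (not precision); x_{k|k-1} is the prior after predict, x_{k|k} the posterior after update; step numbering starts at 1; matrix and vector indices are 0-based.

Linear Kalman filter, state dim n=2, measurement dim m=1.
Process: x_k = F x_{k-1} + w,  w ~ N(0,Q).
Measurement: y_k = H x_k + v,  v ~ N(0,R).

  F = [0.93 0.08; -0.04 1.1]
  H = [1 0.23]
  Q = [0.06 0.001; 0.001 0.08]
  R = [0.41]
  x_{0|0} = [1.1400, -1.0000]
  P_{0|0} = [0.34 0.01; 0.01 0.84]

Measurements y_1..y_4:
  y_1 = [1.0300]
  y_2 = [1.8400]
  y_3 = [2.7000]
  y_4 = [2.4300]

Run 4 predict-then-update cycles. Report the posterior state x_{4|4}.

step 1: x^-=[0.9802, -1.1456]  P^-=[0.3609 0.0725; 0.0725 1.0961]  S=[0.8622]  K=[0.4379; 0.3764]  nu=[0.3133]  x^+=[1.1174, -1.0277]  P^+=[0.1956 -0.0697; -0.0697 0.9739]
step 2: x^-=[0.9570, -1.1751]  P^-=[0.2250 0.0084; 0.0084 1.2649]  S=[0.7058]  K=[0.3215; 0.4241]  nu=[1.1533]  x^+=[1.3278, -0.6861]  P^+=[0.1520 -0.0879; -0.0879 1.1379]
step 3: x^-=[1.1800, -0.8078]  P^-=[0.1857 0.0059; 0.0059 1.4649]  S=[0.6759]  K=[0.2768; 0.5072]  nu=[1.7058]  x^+=[1.6521, 0.0574]  P^+=[0.1339 -0.0890; -0.0890 1.2910]
step 4: x^-=[1.5410, -0.0030]  P^-=[0.1709 0.0189; 0.0189 1.6502]  S=[0.6768]  K=[0.2589; 0.5886]  nu=[0.8897]  x^+=[1.7713, 0.5207]  P^+=[0.1255 -0.0843; -0.0843 1.4156]

x_post = [1.7713, 0.5207]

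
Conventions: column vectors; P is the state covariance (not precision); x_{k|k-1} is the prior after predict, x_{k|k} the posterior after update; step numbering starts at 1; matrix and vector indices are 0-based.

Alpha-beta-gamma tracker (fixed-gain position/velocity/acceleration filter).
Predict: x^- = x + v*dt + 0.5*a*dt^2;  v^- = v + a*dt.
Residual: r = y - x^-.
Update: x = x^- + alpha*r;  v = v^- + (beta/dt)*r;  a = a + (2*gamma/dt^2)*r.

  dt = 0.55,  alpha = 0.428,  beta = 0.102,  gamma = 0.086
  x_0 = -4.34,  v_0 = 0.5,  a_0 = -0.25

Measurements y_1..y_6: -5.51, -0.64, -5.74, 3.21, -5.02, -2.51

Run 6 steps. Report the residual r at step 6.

resid = -2.0825

step 1: x_pred=-4.1028  r=-1.4072  x^+=-4.7051  v^+=0.1015  a^+=-1.0501
step 2: x_pred=-4.8081  r=4.1681  x^+=-3.0241  v^+=0.2970  a^+=1.3198
step 3: x_pred=-2.6612  r=-3.0788  x^+=-3.9789  v^+=0.4519  a^+=-0.4308
step 4: x_pred=-3.7955  r=7.0055  x^+=-0.7972  v^+=1.5142  a^+=3.5525
step 5: x_pred=0.5729  r=-5.5929  x^+=-1.8208  v^+=2.4308  a^+=0.3724
step 6: x_pred=-0.4275  r=-2.0825  x^+=-1.3188  v^+=2.2495  a^+=-0.8116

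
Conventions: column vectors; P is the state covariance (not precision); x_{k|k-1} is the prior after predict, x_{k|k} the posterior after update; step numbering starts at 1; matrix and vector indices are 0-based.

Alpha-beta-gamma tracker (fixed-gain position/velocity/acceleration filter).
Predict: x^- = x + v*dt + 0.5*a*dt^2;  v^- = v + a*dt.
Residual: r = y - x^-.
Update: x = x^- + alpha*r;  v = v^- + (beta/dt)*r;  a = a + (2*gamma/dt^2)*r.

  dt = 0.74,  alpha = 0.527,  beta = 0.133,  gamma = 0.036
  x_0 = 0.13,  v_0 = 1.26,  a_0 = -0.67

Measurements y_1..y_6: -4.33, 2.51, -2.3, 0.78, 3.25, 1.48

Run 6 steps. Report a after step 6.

a_post = 0.2830

step 1: x_pred=0.8790  r=-5.2090  x^+=-1.8662  v^+=-0.1720  a^+=-1.3549
step 2: x_pred=-2.3644  r=4.8744  x^+=0.2044  v^+=-0.2985  a^+=-0.7140
step 3: x_pred=-0.2120  r=-2.0880  x^+=-1.3124  v^+=-1.2022  a^+=-0.9885
step 4: x_pred=-2.4726  r=3.2526  x^+=-0.7585  v^+=-1.3491  a^+=-0.5609
step 5: x_pred=-1.9104  r=5.1604  x^+=0.8091  v^+=-0.8366  a^+=0.1176
step 6: x_pred=0.2222  r=1.2578  x^+=0.8851  v^+=-0.5235  a^+=0.2830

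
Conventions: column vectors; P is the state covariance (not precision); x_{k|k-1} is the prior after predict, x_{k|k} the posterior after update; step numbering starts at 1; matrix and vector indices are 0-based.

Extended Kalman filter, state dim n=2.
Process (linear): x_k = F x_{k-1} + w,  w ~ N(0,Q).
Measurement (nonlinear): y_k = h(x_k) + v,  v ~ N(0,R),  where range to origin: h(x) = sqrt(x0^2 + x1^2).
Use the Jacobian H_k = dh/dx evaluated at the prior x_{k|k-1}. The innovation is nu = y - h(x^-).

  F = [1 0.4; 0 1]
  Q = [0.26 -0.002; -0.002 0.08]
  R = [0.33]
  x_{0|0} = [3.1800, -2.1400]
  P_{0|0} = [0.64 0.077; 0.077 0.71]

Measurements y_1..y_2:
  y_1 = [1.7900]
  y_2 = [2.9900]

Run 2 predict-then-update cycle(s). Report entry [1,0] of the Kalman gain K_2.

K[1,0] = -0.5882

step 1: x^-=[2.3240, -2.1400]  P^-=[1.0752 0.3590; 0.3590 0.7900]  H_jac=[0.7356 -0.6774]  S=[0.9166]  K=[0.5976; -0.2957]  nu=[-1.3692]  x^+=[1.5057, -1.7351]  P^+=[0.7478 0.5210; 0.5210 0.7098]
step 2: x^-=[0.8117, -1.7351]  P^-=[1.5382 0.8029; 0.8029 0.7898]  H_jac=[0.4237 -0.9058]  S=[0.6379]  K=[-0.1184; -0.5882]  nu=[1.0744]  x^+=[0.6845, -2.3671]  P^+=[1.5293 0.7585; 0.7585 0.5691]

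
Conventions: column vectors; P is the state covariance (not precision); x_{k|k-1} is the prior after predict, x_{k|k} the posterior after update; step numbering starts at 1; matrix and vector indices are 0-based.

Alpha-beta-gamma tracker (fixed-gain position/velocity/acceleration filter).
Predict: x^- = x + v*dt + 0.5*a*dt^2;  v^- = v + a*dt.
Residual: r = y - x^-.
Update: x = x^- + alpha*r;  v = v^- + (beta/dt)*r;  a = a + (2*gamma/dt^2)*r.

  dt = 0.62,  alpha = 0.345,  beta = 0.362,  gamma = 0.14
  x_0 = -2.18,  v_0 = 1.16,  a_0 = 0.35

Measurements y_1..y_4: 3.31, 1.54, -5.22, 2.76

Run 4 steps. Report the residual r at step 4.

step 1: x_pred=-1.3935  r=4.7035  x^+=0.2292  v^+=4.1233  a^+=3.7761
step 2: x_pred=3.5114  r=-1.9714  x^+=2.8312  v^+=5.3134  a^+=2.3401
step 3: x_pred=6.5753  r=-11.7953  x^+=2.5059  v^+=-0.1227  a^+=-6.2517
step 4: x_pred=1.2283  r=1.5317  x^+=1.7567  v^+=-3.1044  a^+=-5.1360

resid = 1.5317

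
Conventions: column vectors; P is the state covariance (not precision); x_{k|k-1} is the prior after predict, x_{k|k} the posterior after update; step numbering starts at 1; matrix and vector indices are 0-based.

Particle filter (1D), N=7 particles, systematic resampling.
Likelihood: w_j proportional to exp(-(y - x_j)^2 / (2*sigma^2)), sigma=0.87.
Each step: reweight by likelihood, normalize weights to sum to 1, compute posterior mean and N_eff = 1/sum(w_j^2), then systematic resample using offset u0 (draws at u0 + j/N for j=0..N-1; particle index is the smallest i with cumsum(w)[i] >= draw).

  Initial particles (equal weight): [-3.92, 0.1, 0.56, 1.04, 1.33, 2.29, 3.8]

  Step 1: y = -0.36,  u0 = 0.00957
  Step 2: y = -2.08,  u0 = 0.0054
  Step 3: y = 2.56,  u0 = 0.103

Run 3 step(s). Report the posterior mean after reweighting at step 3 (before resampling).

step 1: w=[0.0001, 0.4633, 0.3046, 0.1460, 0.0808, 0.0052, 0.0000]  mean=0.4875  Neff=2.9820  idx=[1, 1, 1, 1, 2, 2, 3]
step 2: w=[0.2222, 0.2222, 0.2222, 0.2222, 0.0514, 0.0514, 0.0083]  mean=0.1550  Neff=4.9281  idx=[0, 0, 1, 1, 2, 3, 3]
step 3: w=[0.1429, 0.1429, 0.1429, 0.1429, 0.1429, 0.1429, 0.1429]  mean=0.1000  Neff=7.0000  idx=[0, 1, 2, 3, 4, 5, 6]

post_mean = 0.1000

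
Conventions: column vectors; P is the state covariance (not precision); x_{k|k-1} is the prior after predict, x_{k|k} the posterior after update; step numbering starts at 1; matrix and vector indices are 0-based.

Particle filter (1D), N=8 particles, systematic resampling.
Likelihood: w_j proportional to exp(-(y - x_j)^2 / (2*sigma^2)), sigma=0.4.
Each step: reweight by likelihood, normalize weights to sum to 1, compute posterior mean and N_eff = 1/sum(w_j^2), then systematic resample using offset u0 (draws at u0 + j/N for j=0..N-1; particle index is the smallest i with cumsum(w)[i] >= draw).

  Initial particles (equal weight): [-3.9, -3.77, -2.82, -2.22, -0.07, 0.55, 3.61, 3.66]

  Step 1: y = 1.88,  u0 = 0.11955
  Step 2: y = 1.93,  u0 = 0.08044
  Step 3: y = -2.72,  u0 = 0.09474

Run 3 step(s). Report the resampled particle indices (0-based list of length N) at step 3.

resampled_idx = [0, 1, 2, 3, 4, 5, 6, 7]

step 1: w=[0.0000, 0.0000, 0.0000, 0.0000, 0.0017, 0.9651, 0.0211, 0.0122]  mean=0.6512  Neff=1.0730  idx=[5, 5, 5, 5, 5, 5, 5, 7]
step 2: w=[0.1422, 0.1422, 0.1422, 0.1422, 0.1422, 0.1422, 0.1422, 0.0047]  mean=0.5647  Neff=7.0657  idx=[0, 1, 2, 3, 4, 4, 5, 6]
step 3: w=[0.1250, 0.1250, 0.1250, 0.1250, 0.1250, 0.1250, 0.1250, 0.1250]  mean=0.5500  Neff=8.0000  idx=[0, 1, 2, 3, 4, 5, 6, 7]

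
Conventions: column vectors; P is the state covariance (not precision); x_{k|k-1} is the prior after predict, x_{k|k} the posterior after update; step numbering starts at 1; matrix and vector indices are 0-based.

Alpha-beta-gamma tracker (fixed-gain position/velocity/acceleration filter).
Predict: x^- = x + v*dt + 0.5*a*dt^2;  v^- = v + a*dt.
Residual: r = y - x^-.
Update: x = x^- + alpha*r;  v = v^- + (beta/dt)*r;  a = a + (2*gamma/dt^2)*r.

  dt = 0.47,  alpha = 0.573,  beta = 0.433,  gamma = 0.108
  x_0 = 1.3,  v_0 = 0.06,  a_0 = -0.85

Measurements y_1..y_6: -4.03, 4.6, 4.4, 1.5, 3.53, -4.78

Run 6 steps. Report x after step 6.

step 1: x_pred=1.2343  r=-5.2643  x^+=-1.7821  v^+=-5.1894  a^+=-5.9975
step 2: x_pred=-4.8836  r=9.4836  x^+=0.5505  v^+=0.7288  a^+=3.2757
step 3: x_pred=1.2548  r=3.1452  x^+=3.0570  v^+=5.1659  a^+=6.3511
step 4: x_pred=6.1865  r=-4.6865  x^+=3.5011  v^+=3.8334  a^+=1.7686
step 5: x_pred=5.4981  r=-1.9681  x^+=4.3704  v^+=2.8514  a^+=-0.1559
step 6: x_pred=5.6933  r=-10.4733  x^+=-0.3079  v^+=-6.8707  a^+=-10.3969

x_post = -0.3079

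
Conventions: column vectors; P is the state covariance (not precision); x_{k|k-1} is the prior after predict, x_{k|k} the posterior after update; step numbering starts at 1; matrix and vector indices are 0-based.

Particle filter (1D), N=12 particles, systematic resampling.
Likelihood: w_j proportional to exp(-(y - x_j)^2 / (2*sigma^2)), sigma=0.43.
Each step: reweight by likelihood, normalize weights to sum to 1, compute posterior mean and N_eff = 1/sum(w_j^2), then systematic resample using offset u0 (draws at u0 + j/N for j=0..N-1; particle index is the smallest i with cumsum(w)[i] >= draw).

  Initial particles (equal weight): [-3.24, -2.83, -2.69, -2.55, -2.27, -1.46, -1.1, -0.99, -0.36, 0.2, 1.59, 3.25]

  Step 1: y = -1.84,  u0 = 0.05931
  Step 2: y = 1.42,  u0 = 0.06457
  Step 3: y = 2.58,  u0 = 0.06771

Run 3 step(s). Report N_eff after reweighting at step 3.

step 1: w=[0.0023, 0.0332, 0.0666, 0.1202, 0.2850, 0.3180, 0.1069, 0.0666, 0.0013, 0.0000, 0.0000, 0.0000]  mean=-1.8822  Neff=4.5838  idx=[2, 3, 4, 4, 4, 4, 5, 5, 5, 5, 6, 7]
step 2: w=[0.0000, 0.0000, 0.0000, 0.0000, 0.0000, 0.0000, 0.0010, 0.0010, 0.0010, 0.0010, 0.1868, 0.8094]  mean=-1.0124  Neff=1.4494  idx=[10, 10, 11, 11, 11, 11, 11, 11, 11, 11, 11, 11]
step 3: w=[0.0113, 0.0113, 0.0977, 0.0977, 0.0977, 0.0977, 0.0977, 0.0977, 0.0977, 0.0977, 0.0977, 0.0977]  mean=-0.9925  Neff=10.4403  idx=[2, 3, 4, 5, 5, 6, 7, 8, 9, 10, 10, 11]

N_eff = 10.4403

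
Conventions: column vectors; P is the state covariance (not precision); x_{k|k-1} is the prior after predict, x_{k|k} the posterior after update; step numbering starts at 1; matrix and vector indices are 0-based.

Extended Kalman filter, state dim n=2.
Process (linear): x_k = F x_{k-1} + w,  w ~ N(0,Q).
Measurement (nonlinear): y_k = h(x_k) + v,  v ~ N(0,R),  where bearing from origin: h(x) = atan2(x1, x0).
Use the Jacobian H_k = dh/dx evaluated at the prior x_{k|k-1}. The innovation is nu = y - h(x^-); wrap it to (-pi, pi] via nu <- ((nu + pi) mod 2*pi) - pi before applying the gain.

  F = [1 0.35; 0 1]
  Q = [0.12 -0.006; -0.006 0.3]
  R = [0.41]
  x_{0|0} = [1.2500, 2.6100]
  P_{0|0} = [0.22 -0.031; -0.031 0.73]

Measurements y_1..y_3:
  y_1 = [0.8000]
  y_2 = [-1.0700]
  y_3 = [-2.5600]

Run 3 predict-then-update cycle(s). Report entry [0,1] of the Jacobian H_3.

H_jac[0,1] = 0.2058

step 1: x^-=[2.1635, 2.6100]  P^-=[0.4077 0.2185; 0.2185 1.0300]  H_jac=[-0.2271 0.1882]  S=[0.4488]  K=[-0.1147; 0.3214]  nu=[-0.0787]  x^+=[2.1725, 2.5847]  P^+=[0.4018 0.2350; 0.2350 0.9836]
step 2: x^-=[3.0772, 2.5847]  P^-=[0.8068 0.5733; 0.5733 1.2836]  H_jac=[-0.1600 0.1905]  S=[0.4423]  K=[-0.0450; 0.3455]  nu=[-1.7686]  x^+=[3.1567, 1.9736]  P^+=[0.8060 0.5802; 0.5802 1.2308]
step 3: x^-=[3.8475, 1.9736]  P^-=[1.4829 1.0050; 1.0050 1.5308]  H_jac=[-0.1056 0.2058]  S=[0.4477]  K=[0.1123; 0.4667]  nu=[-3.0340]  x^+=[3.5068, 0.5578]  P^+=[1.4772 0.9815; 0.9815 1.4333]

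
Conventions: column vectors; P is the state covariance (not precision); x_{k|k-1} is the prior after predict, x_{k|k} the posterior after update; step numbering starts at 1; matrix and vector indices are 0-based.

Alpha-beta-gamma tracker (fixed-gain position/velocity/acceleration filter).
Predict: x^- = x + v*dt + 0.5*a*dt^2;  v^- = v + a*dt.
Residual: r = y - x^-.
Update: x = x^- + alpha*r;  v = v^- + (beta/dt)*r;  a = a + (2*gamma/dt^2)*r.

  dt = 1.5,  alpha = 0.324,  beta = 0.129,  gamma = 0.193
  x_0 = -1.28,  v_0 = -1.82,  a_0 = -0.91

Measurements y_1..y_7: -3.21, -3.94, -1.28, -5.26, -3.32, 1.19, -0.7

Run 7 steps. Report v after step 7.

step 1: x_pred=-5.0337  r=1.8237  x^+=-4.4429  v^+=-3.0282  a^+=-0.5971
step 2: x_pred=-9.6569  r=5.7169  x^+=-7.8046  v^+=-3.4322  a^+=0.3836
step 3: x_pred=-12.5213  r=11.2413  x^+=-8.8791  v^+=-1.8900  a^+=2.3121
step 4: x_pred=-9.1130  r=3.8530  x^+=-7.8646  v^+=1.9096  a^+=2.9731
step 5: x_pred=-1.6555  r=-1.6645  x^+=-2.1948  v^+=6.2261  a^+=2.6876
step 6: x_pred=10.1679  r=-8.9779  x^+=7.2591  v^+=9.4854  a^+=1.1474
step 7: x_pred=22.7779  r=-23.4779  x^+=15.1711  v^+=9.1873  a^+=-2.8804

v_post = 9.1873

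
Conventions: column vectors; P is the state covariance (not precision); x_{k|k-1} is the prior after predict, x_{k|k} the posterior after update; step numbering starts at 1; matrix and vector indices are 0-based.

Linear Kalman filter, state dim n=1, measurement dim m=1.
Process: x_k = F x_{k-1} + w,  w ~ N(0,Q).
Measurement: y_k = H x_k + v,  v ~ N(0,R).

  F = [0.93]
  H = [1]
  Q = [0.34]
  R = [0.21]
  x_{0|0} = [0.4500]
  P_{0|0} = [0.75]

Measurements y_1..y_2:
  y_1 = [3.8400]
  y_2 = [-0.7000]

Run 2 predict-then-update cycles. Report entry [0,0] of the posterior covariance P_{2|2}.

P_post[0,0] = 0.1470

step 1: x^-=[0.4185]  P^-=[0.9887]  S=[1.1987]  K=[0.8248]  nu=[3.4215]  x^+=[3.2406]  P^+=[0.1732]
step 2: x^-=[3.0137]  P^-=[0.4898]  S=[0.6998]  K=[0.6999]  nu=[-3.7137]  x^+=[0.4144]  P^+=[0.1470]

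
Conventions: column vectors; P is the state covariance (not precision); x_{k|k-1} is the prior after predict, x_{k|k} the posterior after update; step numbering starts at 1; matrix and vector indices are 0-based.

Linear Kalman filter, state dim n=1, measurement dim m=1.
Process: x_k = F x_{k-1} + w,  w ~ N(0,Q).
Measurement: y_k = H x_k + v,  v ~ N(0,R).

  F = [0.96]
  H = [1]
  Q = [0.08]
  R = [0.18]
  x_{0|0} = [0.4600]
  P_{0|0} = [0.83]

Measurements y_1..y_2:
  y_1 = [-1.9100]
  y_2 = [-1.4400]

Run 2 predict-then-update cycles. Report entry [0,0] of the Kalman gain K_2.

K[0,0] = 0.5463

step 1: x^-=[0.4416]  P^-=[0.8449]  S=[1.0249]  K=[0.8244]  nu=[-2.3516]  x^+=[-1.4970]  P^+=[0.1484]
step 2: x^-=[-1.4371]  P^-=[0.2168]  S=[0.3968]  K=[0.5463]  nu=[-0.0029]  x^+=[-1.4387]  P^+=[0.0983]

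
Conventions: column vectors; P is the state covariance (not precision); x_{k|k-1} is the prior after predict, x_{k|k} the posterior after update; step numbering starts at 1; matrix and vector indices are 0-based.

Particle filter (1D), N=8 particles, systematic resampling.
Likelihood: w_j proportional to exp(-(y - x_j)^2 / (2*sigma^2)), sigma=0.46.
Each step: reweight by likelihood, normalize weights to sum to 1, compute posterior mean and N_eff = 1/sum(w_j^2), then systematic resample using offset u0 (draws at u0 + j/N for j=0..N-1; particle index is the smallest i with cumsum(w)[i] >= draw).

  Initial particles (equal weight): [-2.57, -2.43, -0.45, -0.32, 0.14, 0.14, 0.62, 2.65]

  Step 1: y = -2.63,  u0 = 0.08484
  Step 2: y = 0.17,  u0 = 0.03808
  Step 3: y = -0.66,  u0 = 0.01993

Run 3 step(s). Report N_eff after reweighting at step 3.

N_eff = 7.5105

step 1: w=[0.5215, 0.4785, 0.0000, 0.0000, 0.0000, 0.0000, 0.0000, 0.0000]  mean=-2.5030  Neff=1.9963  idx=[0, 0, 0, 0, 1, 1, 1, 1]
step 2: w=[0.0365, 0.0365, 0.0365, 0.0365, 0.2135, 0.2135, 0.2135, 0.2135]  mean=-2.4504  Neff=5.3286  idx=[1, 4, 4, 5, 5, 6, 7, 7]
step 3: w=[0.0406, 0.1371, 0.1371, 0.1371, 0.1371, 0.1371, 0.1371, 0.1371]  mean=-2.4357  Neff=7.5105  idx=[0, 1, 2, 3, 4, 5, 6, 7]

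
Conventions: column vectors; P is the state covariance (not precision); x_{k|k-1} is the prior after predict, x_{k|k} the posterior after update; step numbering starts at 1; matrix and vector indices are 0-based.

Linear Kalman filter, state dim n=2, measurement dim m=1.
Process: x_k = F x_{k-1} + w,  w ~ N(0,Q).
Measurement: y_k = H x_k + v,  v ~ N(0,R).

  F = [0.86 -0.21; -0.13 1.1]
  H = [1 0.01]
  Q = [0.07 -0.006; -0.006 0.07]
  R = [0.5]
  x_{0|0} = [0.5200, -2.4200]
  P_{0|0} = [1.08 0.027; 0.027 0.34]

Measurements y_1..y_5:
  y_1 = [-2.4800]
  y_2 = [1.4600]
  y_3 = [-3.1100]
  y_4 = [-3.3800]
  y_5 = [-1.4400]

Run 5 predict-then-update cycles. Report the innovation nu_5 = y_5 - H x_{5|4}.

innov = [-0.3299]

step 1: x^-=[0.9554, -2.7296]  P^-=[0.8740 -0.1790; -0.1790 0.4919]  S=[1.3705]  K=[0.6364; -0.1270]  nu=[-3.4081]  x^+=[-1.2136, -2.2967]  P^+=[0.3189 -0.0682; -0.0682 0.4698]
step 2: x^-=[-0.5614, -2.3686]  P^-=[0.3512 -0.2166; -0.2166 0.6634]  S=[0.8469]  K=[0.4121; -0.2479]  nu=[2.0451]  x^+=[0.2814, -2.8755]  P^+=[0.2074 -0.1301; -0.1301 0.6113]
step 3: x^-=[0.8459, -3.1996]  P^-=[0.2973 -0.2970; -0.2970 0.8504]  S=[0.7914]  K=[0.3719; -0.3645]  nu=[-3.9239]  x^+=[-0.6134, -1.7694]  P^+=[0.1878 -0.1897; -0.1897 0.7453]
step 4: x^-=[-0.1559, -1.8666]  P^-=[0.3103 -0.3838; -0.3838 1.0292]  S=[0.8027]  K=[0.3818; -0.4653]  nu=[-3.2054]  x^+=[-1.3797, -0.3752]  P^+=[0.1933 -0.2412; -0.2412 0.8554]
step 5: x^-=[-1.1078, -0.2334]  P^-=[0.3378 -0.4600; -0.4600 1.1773]  S=[0.8287]  K=[0.4021; -0.5408]  nu=[-0.3299]  x^+=[-1.2404, -0.0549]  P^+=[0.2038 -0.2798; -0.2798 0.9349]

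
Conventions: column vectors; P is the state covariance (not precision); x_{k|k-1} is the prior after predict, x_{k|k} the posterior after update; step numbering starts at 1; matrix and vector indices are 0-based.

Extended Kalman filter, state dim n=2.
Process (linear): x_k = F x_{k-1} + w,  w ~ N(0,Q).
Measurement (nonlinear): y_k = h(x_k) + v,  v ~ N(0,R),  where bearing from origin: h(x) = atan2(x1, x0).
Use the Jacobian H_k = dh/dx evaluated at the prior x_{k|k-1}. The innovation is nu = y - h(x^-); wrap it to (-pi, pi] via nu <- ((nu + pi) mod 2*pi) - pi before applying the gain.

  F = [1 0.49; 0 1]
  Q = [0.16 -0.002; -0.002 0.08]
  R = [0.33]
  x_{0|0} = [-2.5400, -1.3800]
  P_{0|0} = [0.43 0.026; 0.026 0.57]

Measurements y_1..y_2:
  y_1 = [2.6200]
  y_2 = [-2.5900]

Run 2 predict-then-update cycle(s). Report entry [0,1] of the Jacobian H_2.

step 1: x^-=[-3.2162, -1.3800]  P^-=[0.7523 0.3033; 0.3033 0.6500]  H_jac=[0.1127 -0.2626]  S=[0.3664]  K=[0.0140; -0.3725]  nu=[-0.9269]  x^+=[-3.2292, -1.0347]  P^+=[0.7523 0.3052; 0.3052 0.5991]
step 2: x^-=[-3.7362, -1.0347]  P^-=[1.3552 0.5968; 0.5968 0.6791]  H_jac=[0.0688 -0.2486]  S=[0.3580]  K=[-0.1538; -0.3569]  nu=[0.2814]  x^+=[-3.7794, -1.1351]  P^+=[1.3468 0.5771; 0.5771 0.6336]

H_jac[0,1] = -0.2486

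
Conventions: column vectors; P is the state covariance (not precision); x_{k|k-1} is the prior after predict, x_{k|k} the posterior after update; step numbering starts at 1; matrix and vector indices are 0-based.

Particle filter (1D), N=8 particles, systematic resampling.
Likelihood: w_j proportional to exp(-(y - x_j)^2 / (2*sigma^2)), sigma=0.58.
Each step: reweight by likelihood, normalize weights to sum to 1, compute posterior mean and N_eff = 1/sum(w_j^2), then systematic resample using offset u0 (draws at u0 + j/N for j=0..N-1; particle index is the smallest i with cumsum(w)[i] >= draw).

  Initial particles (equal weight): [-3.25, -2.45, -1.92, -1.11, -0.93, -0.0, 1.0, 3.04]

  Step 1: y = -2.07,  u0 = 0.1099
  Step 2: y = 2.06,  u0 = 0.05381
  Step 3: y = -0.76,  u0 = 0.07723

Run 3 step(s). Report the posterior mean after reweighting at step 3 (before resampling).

post_mean = -0.9499

step 1: w=[0.0549, 0.3507, 0.4203, 0.1105, 0.0630, 0.0007, 0.0000, 0.0000]  mean=-2.0256  Neff=3.1369  idx=[1, 1, 1, 2, 2, 2, 3, 4]
step 2: w=[0.0000, 0.0000, 0.0000, 0.0000, 0.0000, 0.0000, 0.1614, 0.8386]  mean=-0.9591  Neff=1.3714  idx=[6, 7, 7, 7, 7, 7, 7, 7]
step 3: w=[0.1106, 0.1271, 0.1271, 0.1271, 0.1271, 0.1271, 0.1271, 0.1271]  mean=-0.9499  Neff=7.9848  idx=[0, 1, 2, 3, 4, 5, 6, 7]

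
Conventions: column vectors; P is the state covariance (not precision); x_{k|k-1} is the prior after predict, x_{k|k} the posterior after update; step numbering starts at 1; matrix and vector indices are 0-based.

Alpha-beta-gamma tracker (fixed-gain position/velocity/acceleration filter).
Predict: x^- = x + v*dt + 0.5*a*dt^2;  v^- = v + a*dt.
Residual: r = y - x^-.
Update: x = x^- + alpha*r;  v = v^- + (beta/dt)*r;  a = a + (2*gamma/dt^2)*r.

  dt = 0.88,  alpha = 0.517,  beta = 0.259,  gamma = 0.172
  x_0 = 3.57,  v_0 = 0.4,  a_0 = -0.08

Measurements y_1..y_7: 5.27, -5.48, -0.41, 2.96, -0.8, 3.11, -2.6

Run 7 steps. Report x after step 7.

step 1: x_pred=3.8910  r=1.3790  x^+=4.6040  v^+=0.7355  a^+=0.5326
step 2: x_pred=5.4574  r=-10.9374  x^+=-0.1973  v^+=-2.0150  a^+=-4.3260
step 3: x_pred=-3.6454  r=3.2354  x^+=-1.9727  v^+=-4.8696  a^+=-2.8888
step 4: x_pred=-7.3765  r=10.3365  x^+=-2.0325  v^+=-4.3695  a^+=1.7029
step 5: x_pred=-5.2183  r=4.4183  x^+=-2.9340  v^+=-1.5706  a^+=3.6655
step 6: x_pred=-2.8968  r=6.0068  x^+=0.2087  v^+=3.4230  a^+=6.3339
step 7: x_pred=5.6734  r=-8.2734  x^+=1.3961  v^+=6.5618  a^+=2.6587

x_post = 1.3961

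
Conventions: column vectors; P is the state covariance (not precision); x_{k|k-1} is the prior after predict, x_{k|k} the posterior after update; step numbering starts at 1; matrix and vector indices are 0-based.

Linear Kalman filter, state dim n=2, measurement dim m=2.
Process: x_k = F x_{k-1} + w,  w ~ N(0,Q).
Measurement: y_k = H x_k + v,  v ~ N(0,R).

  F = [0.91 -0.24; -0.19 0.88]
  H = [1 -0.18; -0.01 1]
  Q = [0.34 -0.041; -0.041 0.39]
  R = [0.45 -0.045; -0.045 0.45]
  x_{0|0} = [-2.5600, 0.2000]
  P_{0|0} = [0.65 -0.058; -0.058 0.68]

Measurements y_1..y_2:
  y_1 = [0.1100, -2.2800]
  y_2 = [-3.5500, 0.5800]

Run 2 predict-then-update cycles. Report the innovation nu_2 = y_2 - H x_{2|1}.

innov = [-3.4703, 1.7539]

step 1: x^-=[-2.3776, 0.6624]  P^-=[0.9428 -0.3461; -0.3461 0.9595]  S=[1.5484 -0.5738; -0.5738 1.4165]  K=[0.6543 0.0141; -0.0978 0.6402]  nu=[2.6068, -2.9662]  x^+=[-0.7137, -1.4914]  P^+=[0.2902 -0.0202; -0.0202 0.2923]
step 2: x^-=[-0.2915, -1.1768]  P^-=[0.6059 -0.1700; -0.1700 0.6336]  S=[1.1377 -0.3354; -0.3354 1.0870]  K=[0.5630 0.0117; -0.0851 0.5581]  nu=[-3.4703, 1.7539]  x^+=[-2.2246, 0.0975]  P^+=[0.2497 -0.0176; -0.0176 0.2548]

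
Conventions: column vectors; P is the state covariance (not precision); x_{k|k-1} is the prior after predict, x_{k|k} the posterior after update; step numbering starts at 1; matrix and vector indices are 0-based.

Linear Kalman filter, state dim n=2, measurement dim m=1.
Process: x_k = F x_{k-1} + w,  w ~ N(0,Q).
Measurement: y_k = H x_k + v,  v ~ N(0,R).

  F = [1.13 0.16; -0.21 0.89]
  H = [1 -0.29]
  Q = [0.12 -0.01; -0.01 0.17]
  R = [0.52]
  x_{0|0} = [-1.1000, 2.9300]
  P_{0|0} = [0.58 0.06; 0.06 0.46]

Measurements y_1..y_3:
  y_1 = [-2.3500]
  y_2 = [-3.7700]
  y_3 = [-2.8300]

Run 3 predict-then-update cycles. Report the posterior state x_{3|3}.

x_post = [-1.8284, 3.1285]

step 1: x^-=[-0.7742, 2.8387]  P^-=[0.8941 -0.0238; -0.0238 0.5375]  S=[1.4731]  K=[0.6116; -0.1220]  nu=[-0.7526]  x^+=[-1.2345, 2.9305]  P^+=[0.3430 0.0861; 0.0861 0.5156]
step 2: x^-=[-0.9261, 2.8674]  P^-=[0.6023 0.0657; 0.0657 0.5614]  S=[1.1314]  K=[0.5155; -0.0858]  nu=[-2.0124]  x^+=[-1.9635, 3.0400]  P^+=[0.3016 0.1158; 0.1158 0.5530]
step 3: x^-=[-1.7324, 3.1180]  P^-=[0.5612 0.1097; 0.1097 0.5781]  S=[1.0662]  K=[0.4965; -0.0543]  nu=[-0.1934]  x^+=[-1.8284, 3.1285]  P^+=[0.2983 0.1385; 0.1385 0.5749]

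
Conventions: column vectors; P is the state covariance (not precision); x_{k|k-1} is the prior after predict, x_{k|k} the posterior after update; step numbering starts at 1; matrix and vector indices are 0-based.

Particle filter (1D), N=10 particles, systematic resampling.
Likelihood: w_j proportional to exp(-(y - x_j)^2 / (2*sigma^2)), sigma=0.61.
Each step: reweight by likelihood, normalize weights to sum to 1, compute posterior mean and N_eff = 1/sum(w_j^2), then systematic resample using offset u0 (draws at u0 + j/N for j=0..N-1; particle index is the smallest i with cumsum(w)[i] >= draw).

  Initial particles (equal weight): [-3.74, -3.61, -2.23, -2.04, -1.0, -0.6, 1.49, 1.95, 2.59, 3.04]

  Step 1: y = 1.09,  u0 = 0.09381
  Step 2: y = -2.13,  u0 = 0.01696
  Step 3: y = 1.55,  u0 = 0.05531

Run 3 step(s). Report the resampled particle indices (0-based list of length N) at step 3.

step 1: w=[0.0000, 0.0000, 0.0000, 0.0000, 0.0022, 0.0172, 0.6423, 0.2948, 0.0387, 0.0048]  mean=1.6342  Neff=1.9951  idx=[6, 6, 6, 6, 6, 6, 7, 7, 7, 8]
step 2: w=[0.1660, 0.1660, 0.1660, 0.1660, 0.1660, 0.1660, 0.0014, 0.0014, 0.0014, 0.0000]  mean=1.4920  Neff=6.0513  idx=[0, 0, 1, 1, 2, 3, 3, 4, 4, 5]
step 3: w=[0.1000, 0.1000, 0.1000, 0.1000, 0.1000, 0.1000, 0.1000, 0.1000, 0.1000, 0.1000]  mean=1.4900  Neff=10.0000  idx=[0, 1, 2, 3, 4, 5, 6, 7, 8, 9]

resampled_idx = [0, 1, 2, 3, 4, 5, 6, 7, 8, 9]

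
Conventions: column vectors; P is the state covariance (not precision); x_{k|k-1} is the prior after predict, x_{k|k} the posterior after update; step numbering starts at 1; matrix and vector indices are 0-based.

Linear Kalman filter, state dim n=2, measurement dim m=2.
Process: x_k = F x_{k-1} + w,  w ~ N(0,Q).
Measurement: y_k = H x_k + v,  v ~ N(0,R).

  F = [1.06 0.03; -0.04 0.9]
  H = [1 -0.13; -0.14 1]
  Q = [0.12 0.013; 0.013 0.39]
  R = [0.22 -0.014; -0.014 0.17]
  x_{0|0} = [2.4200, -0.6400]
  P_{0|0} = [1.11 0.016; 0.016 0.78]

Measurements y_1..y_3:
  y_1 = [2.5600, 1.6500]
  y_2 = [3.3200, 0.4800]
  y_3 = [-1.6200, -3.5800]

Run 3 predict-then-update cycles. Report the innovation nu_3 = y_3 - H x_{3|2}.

innov = [-4.9818, -3.9065]

step 1: x^-=[2.5460, -0.6728]  P^-=[1.3689 0.0022; 0.0022 1.0224]  S=[1.6056 -0.3363; -0.3363 1.2186]  K=[0.8701 0.0847; 0.1001 0.8664]  nu=[-0.0735, 2.6792]  x^+=[2.7090, 1.6410]  P^+=[0.1941 0.0294; 0.0294 0.1500]
step 2: x^-=[2.9207, 1.3686]  P^-=[0.3401 0.0368; 0.0368 0.5097]  S=[0.5591 -0.0904; -0.0904 0.6760]  K=[0.6103 0.0656; 0.0695 0.7556]  nu=[0.5772, -0.4796]  x^+=[3.2415, 1.0462]  P^+=[0.1362 0.0217; 0.0217 0.1305]
step 3: x^-=[3.4674, 0.8120]  P^-=[0.2745 0.0314; 0.0314 0.4944]  S=[0.4947 -0.0847; -0.0847 0.6610]  K=[0.5570 0.0608; 0.0619 0.7492]  nu=[-4.9818, -3.9065]  x^+=[0.4549, -2.4233]  P^+=[0.1243 0.0199; 0.0199 0.1293]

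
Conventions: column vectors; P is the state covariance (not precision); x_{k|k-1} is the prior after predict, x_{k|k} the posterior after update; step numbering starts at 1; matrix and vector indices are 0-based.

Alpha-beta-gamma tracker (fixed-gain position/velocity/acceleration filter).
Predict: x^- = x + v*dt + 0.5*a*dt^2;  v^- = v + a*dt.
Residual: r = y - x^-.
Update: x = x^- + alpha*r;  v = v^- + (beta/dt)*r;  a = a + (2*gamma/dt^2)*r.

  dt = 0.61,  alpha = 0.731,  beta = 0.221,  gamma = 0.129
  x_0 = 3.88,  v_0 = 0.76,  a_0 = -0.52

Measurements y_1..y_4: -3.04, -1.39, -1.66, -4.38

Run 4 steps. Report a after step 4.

a_post = 0.1841

step 1: x_pred=4.2469  r=-7.2869  x^+=-1.0798  v^+=-2.1972  a^+=-5.5724
step 2: x_pred=-3.4569  r=2.0669  x^+=-1.9460  v^+=-4.8476  a^+=-4.1393
step 3: x_pred=-5.6731  r=4.0131  x^+=-2.7395  v^+=-5.9186  a^+=-1.3568
step 4: x_pred=-6.6023  r=2.2223  x^+=-4.9778  v^+=-5.9411  a^+=0.1841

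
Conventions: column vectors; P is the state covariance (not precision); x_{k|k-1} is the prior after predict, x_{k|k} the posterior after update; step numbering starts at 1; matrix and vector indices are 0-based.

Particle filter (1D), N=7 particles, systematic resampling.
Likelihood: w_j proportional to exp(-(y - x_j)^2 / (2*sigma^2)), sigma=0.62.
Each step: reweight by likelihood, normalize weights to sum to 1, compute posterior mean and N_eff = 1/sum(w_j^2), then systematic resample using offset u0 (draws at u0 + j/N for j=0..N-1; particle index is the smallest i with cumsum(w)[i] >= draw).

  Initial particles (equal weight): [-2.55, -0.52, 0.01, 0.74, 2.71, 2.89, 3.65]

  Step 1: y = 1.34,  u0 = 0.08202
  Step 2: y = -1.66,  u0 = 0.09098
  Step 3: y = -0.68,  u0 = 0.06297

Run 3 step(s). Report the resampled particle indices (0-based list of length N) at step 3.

step 1: w=[0.0000, 0.0128, 0.1152, 0.7202, 0.1001, 0.0505, 0.0011]  mean=0.9489  Neff=1.8358  idx=[2, 3, 3, 3, 3, 3, 4]
step 2: w=[0.9051, 0.0190, 0.0190, 0.0190, 0.0190, 0.0190, 0.0000]  mean=0.0793  Neff=1.2180  idx=[0, 0, 0, 0, 0, 0, 3]
step 3: w=[0.1630, 0.1630, 0.1630, 0.1630, 0.1630, 0.1630, 0.0220]  mean=0.0260  Neff=6.2538  idx=[0, 1, 2, 3, 3, 4, 5]

resampled_idx = [0, 1, 2, 3, 3, 4, 5]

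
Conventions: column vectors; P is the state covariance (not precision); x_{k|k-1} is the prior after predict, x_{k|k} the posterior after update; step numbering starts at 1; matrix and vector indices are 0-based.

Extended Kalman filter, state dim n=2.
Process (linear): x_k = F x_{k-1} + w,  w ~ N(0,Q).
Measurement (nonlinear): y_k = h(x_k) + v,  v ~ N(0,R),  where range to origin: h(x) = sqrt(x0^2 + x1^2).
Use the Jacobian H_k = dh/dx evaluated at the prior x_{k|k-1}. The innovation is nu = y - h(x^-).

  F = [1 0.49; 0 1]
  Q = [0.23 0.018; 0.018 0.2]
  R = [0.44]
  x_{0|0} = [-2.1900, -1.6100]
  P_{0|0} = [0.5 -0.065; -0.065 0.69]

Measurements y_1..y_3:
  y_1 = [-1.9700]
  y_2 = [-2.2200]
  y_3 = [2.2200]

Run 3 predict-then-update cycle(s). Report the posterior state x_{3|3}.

step 1: x^-=[-2.9789, -1.6100]  P^-=[0.8320 0.2911; 0.2911 0.8900]  H_jac=[-0.8797 -0.4755]  S=[1.5286]  K=[-0.5694; -0.4444]  nu=[-5.3561]  x^+=[0.0706, 0.7701]  P^+=[0.3365 -0.0956; -0.0956 0.5882]
step 2: x^-=[0.4480, 0.7701]  P^-=[0.6139 0.2106; 0.2106 0.7882]  H_jac=[0.5028 0.8644]  S=[1.3672]  K=[0.3589; 0.5758]  nu=[-3.1109]  x^+=[-0.6686, -1.0211]  P^+=[0.4378 -0.0720; -0.0720 0.3349]
step 3: x^-=[-1.1690, -1.0211]  P^-=[0.6777 0.1102; 0.1102 0.5349]  H_jac=[-0.7531 -0.6579]  S=[1.1651]  K=[-0.5003; -0.3733]  nu=[0.6679]  x^+=[-1.5031, -1.2704]  P^+=[0.3861 -0.1074; -0.1074 0.3726]

x_post = [-1.5031, -1.2704]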